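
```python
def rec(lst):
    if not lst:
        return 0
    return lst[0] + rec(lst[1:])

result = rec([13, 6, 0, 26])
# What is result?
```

13 + 6 + 0 + 26 + 0 = 45

Answer: 45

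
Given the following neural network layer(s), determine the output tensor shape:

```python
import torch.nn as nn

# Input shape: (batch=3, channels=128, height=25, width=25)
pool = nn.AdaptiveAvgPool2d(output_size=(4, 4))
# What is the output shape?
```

Input: (3, 128, 25, 25) -> Output: (3, 128, 4, 4)

Answer: (3, 128, 4, 4)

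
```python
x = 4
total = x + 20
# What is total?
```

Trace:
`x = 4` → x = 4
`total = x + 20` → total = 24
So total = 24

Answer: 24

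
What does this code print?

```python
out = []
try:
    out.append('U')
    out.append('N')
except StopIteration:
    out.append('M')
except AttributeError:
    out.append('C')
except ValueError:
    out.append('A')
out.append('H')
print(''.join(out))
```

Execution trace: 'U' (try body) → 'N' (try body, no exception) → 'H' (after the try/except). Output: UNH

Answer: UNH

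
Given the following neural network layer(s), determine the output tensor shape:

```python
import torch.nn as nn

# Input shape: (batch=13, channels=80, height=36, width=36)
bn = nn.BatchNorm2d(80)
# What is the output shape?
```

Input: (13, 80, 36, 36) -> Output: (13, 80, 36, 36)

Answer: (13, 80, 36, 36)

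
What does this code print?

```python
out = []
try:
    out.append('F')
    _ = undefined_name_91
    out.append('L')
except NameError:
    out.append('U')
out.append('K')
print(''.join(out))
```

Execution trace: 'F' (try body) → 'U' (except NameError) → 'K' (after the try/except). Output: FUK

Answer: FUK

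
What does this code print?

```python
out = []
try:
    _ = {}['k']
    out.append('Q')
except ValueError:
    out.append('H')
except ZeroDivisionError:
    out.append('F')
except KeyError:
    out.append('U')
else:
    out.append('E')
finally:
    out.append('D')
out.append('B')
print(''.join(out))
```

Execution trace: 'U' (except KeyError) → 'D' (finally) → 'B' (after the try/except). Output: UDB

Answer: UDB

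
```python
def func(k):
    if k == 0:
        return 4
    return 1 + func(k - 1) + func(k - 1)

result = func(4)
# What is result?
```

func(k) = 1 + 2·func(k-1), func(0)=4. Closed form: (4+1)·2^4 - 1 = 79.

Answer: 79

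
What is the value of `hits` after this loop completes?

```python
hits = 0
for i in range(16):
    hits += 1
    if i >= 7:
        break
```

Loop breaks when i reaches 7, hits is 8
`hits` takes the values: 0 → 1 → 2 → 3 → 4 → 5 → 6 → 7 → 8

Answer: 8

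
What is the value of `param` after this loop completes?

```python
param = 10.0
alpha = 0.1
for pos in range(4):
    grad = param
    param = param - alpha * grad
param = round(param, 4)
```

Gradient descent: w = 10.0 * (1 - 0.1)^4
`param` takes the values: 10.0 → 9.0 → 8.1 → 7.29 → 6.561

Answer: 6.561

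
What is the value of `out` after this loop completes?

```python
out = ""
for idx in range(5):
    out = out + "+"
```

Repeat '+' 5 times
`out` takes the values: "" → "+" → "++" → "+++" → "++++" → "+++++"

Answer: "+++++"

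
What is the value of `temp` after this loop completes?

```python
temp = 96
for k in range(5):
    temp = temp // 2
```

Halve 5 times: 96 // 2^5 = 3
`temp` takes the values: 96 → 48 → 24 → 12 → 6 → 3

Answer: 3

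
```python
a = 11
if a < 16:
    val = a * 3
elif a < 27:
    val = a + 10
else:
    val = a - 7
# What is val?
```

Trace:
`a = 11` → a = 11
`if a < 16: ...` → a < 16 is True → val = 33
So val = 33

Answer: 33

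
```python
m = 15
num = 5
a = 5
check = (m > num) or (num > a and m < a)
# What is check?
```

Trace:
`m = 15` → m = 15
`num = 5` → num = 5
`a = 5` → a = 5
`check = (m > num) or (num > a and m < a)` → check = True
So check = True

Answer: True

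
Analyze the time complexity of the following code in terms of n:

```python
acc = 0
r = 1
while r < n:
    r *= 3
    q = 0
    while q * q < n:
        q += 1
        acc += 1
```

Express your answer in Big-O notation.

Each loop level contributes: log n × √n. Multiplying the contributions gives O(√n log n).

Answer: O(√n log n)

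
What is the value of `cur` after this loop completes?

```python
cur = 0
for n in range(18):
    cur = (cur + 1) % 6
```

Increment mod 6, 18 times = 0
`cur` takes the values: 0 → 1 → 2 → 3 → 4 → 5 → 0 → 1 → 2 → 3 → 4 → 5 → 0 → 1 → 2 → 3 → 4 → 5 → 0

Answer: 0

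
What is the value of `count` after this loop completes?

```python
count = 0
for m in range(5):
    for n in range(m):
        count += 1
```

Triangle number: 0+1+2+...+4
`count` takes the values: 0 → 1 → 2 → 3 → 4 → 5 → 6 → 7 → 8 → 9 → 10

Answer: 10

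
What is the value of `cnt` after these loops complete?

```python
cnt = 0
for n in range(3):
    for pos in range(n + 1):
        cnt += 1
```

Triangle: 1 + 2 + ... + 3
`cnt` takes the values: 0 → 1 → 2 → 3 → 4 → 5 → 6

Answer: 6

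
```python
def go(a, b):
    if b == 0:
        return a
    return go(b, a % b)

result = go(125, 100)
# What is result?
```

go(125, 100) -> go(100, 25) -> go(25, 0) -> 25

Answer: 25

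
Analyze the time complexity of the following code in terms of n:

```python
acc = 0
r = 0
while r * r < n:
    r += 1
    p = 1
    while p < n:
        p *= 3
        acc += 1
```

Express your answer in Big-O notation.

Each loop level contributes: √n × log n. Multiplying the contributions gives O(√n log n).

Answer: O(√n log n)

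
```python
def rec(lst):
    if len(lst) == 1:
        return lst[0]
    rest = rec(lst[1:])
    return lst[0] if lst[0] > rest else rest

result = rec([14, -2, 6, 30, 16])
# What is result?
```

Recursive max over [14, -2, 6, 30, 16] = 30

Answer: 30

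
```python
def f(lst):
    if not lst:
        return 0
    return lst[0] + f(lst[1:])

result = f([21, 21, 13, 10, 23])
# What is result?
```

21 + 21 + 13 + 10 + 23 + 0 = 88

Answer: 88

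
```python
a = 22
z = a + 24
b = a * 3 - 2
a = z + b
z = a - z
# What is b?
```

Trace:
`a = 22` → a = 22
`z = a + 24` → z = 46
`b = a * 3 - 2` → b = 64
`a = z + b` → a = 110
`z = a - z` → z = 64
So b = 64

Answer: 64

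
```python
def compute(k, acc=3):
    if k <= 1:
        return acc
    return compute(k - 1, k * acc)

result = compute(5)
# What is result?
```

Accumulator trace (n, acc): (5, 3) -> (4, 15) -> (3, 60) -> (2, 180) -> (1, 360) -> return 360

Answer: 360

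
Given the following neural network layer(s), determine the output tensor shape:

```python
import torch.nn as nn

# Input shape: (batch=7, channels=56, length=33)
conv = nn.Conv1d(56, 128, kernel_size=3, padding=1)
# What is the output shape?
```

Input: (7, 56, 33) -> Output: (7, 128, 33)

Answer: (7, 128, 33)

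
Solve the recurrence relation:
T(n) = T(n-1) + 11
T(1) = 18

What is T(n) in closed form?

Unrolling: T(n) = T(1) + 11·(n-1) = 18 + 11(n-1) = 11n + 7.

Answer: T(n) = 11n + 7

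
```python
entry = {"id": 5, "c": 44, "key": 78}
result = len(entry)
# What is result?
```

Trace:
`entry = {"id": 5, "c": 44, "key": 78}` → entry = {'id': 5, 'c': 44, 'key': 78}
`result = len(entry)` → result = 3
So result = 3

Answer: 3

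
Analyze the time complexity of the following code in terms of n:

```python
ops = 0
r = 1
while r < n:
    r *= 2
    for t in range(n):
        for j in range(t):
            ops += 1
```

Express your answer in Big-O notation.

Each loop level contributes: log n × n × n. Multiplying the contributions gives O(n^2 log n).

Answer: O(n^2 log n)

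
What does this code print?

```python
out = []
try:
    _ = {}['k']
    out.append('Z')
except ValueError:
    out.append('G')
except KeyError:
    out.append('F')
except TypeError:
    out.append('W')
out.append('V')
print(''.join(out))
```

Execution trace: 'F' (except KeyError) → 'V' (after the try/except). Output: FV

Answer: FV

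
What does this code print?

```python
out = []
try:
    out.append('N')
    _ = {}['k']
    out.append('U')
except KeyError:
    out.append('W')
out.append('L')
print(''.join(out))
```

Execution trace: 'N' (try body) → 'W' (except KeyError) → 'L' (after the try/except). Output: NWL

Answer: NWL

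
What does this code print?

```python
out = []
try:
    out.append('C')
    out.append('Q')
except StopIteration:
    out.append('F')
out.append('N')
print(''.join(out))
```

Execution trace: 'C' (try body) → 'Q' (try body, no exception) → 'N' (after the try/except). Output: CQN

Answer: CQN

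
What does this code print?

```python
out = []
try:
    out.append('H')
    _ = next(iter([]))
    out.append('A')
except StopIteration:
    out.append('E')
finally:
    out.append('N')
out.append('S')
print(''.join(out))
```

Execution trace: 'H' (try body) → 'E' (except StopIteration) → 'N' (finally) → 'S' (after the try/except). Output: HENS

Answer: HENS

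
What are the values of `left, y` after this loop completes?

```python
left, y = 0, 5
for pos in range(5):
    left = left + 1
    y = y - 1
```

left goes 0→5, y goes 5→0
`left, y` takes the values: (0, 5) → (1, 5) → (1, 4) → (2, 4) → (2, 3) → (3, 3) → (3, 2) → (4, 2) → (4, 1) → (5, 1) → (5, 0)

Answer: 5, 0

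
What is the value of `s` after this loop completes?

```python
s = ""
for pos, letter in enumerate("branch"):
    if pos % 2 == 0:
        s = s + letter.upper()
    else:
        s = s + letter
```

Uppercase even positions in 'branch'
`s` takes the values: "" → "B" → "Br" → "BrA" → "BrAn" → "BrAnC" → "BrAnCh"

Answer: "BrAnCh"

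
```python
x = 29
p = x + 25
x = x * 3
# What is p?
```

Trace:
`x = 29` → x = 29
`p = x + 25` → p = 54
`x = x * 3` → x = 87
So p = 54

Answer: 54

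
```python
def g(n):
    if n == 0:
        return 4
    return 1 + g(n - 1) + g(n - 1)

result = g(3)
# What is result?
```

g(n) = 1 + 2·g(n-1), g(0)=4. Closed form: (4+1)·2^3 - 1 = 39.

Answer: 39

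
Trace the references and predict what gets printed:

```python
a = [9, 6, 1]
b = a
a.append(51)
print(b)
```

Key concept: basic list aliasing.
Step by step:
`a = [9, 6, 1]` → a = [9, 6, 1]
`b = a` → b = [9, 6, 1] (same object as a)
`a.append(51)` → a = [9, 6, 1, 51] (same object as b); b = [9, 6, 1, 51] (same object as a)
`print(b)` → prints [9, 6, 1, 51]

Answer: [9, 6, 1, 51]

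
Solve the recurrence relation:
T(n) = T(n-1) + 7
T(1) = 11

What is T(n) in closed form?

Unrolling: T(n) = T(1) + 7·(n-1) = 11 + 7(n-1) = 7n + 4.

Answer: T(n) = 7n + 4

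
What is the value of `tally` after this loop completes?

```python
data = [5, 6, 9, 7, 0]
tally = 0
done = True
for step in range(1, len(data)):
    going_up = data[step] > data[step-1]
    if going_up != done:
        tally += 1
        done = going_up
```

Count direction changes in [5, 6, 9, 7, 0]
`tally` takes the values: 0 → 1

Answer: 1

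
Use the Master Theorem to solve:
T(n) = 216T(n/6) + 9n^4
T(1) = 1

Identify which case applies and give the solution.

a=216, b=6, f(n)=9n^4. log_6(216) = 3. Since c=4 > 3 and the regularity condition holds (216(n/6)^4 = (216/6^4)n^4 with 216/6^4 < 1), Case 3 applies: T(n) = Θ(f(n)) = O(n^4).

Answer: O(n^4) - Case 3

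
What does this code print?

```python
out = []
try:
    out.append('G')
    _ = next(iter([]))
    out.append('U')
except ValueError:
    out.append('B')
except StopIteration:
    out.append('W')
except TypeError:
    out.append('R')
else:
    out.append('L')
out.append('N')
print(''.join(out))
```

Execution trace: 'G' (try body) → 'W' (except StopIteration) → 'N' (after the try/except). Output: GWN

Answer: GWN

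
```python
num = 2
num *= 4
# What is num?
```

Trace:
`num = 2` → num = 2
`num *= 4` → num = 8
So num = 8

Answer: 8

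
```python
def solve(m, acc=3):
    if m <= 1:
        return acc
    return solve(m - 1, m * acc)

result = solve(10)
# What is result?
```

Accumulator trace (n, acc): (10, 3) -> (9, 30) -> (8, 270) -> (7, 2160) -> (6, 15120) -> (5, 90720) -> (4, 453600) -> (3, 1814400) -> (2, 5443200) -> (1, 10886400) -> return 10886400

Answer: 10886400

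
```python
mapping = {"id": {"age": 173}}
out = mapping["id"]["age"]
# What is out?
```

Trace:
`mapping = {"id": {"age": 173}}` → mapping = {'id': {'age': 173}}
`out = mapping["id"]["age"]` → out = 173
So out = 173

Answer: 173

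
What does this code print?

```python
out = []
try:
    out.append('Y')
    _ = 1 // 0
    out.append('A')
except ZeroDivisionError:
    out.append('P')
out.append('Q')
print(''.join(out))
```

Execution trace: 'Y' (try body) → 'P' (except ZeroDivisionError) → 'Q' (after the try/except). Output: YPQ

Answer: YPQ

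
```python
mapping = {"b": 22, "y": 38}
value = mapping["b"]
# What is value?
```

Trace:
`mapping = {"b": 22, "y": 38}` → mapping = {'b': 22, 'y': 38}
`value = mapping["b"]` → value = 22
So value = 22

Answer: 22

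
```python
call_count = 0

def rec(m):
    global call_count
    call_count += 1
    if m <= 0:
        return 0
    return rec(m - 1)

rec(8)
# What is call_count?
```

Linear recursion stepping by 1: 9 calls from m=8 down to ≤0.

Answer: 9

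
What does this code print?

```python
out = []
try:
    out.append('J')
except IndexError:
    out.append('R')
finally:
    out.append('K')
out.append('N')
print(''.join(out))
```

Execution trace: 'J' (try body, no exception) → 'K' (finally) → 'N' (after the try/except). Output: JKN

Answer: JKN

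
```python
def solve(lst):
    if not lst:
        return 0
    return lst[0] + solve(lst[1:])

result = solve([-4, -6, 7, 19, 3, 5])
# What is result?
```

(-4) + (-6) + 7 + 19 + 3 + 5 + 0 = 24

Answer: 24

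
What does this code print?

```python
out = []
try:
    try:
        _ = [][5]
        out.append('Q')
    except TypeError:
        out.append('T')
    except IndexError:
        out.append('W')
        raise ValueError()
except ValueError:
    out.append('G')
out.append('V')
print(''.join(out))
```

Execution trace: 'W' (inner except IndexError) → 'G' (outer except ValueError) → 'V' (after the try/except). Output: WGV

Answer: WGV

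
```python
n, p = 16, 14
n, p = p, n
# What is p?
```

Trace:
`n, p = 16, 14` → n = 16; p = 14
`n, p = p, n` → n = 14; p = 16
So p = 16

Answer: 16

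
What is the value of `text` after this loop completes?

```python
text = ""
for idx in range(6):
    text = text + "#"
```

Repeat '#' 6 times
`text` takes the values: "" → "#" → "##" → "###" → "####" → "#####" → "######"

Answer: "######"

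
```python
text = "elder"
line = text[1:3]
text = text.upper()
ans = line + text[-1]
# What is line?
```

Trace:
`text = "elder"` → text = 'elder'
`line = text[1:3]` → line = 'ld'
`text = text.upper()` → text = 'ELDER'
`ans = line + text[-1]` → ans = 'ldR'
So line = 'ld'

Answer: 'ld'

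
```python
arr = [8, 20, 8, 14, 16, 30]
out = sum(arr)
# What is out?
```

Trace:
`arr = [8, 20, 8, 14, 16, 30]` → arr = [8, 20, 8, 14, 16, 30]
`out = sum(arr)` → out = 96
So out = 96

Answer: 96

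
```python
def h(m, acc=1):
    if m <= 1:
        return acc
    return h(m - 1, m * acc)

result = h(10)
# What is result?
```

Accumulator trace (n, acc): (10, 1) -> (9, 10) -> (8, 90) -> (7, 720) -> (6, 5040) -> (5, 30240) -> (4, 151200) -> (3, 604800) -> (2, 1814400) -> (1, 3628800) -> return 3628800

Answer: 3628800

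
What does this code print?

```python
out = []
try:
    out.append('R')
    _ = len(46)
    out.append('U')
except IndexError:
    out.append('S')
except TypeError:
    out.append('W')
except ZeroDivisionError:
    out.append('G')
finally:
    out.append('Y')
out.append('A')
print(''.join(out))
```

Execution trace: 'R' (try body) → 'W' (except TypeError) → 'Y' (finally) → 'A' (after the try/except). Output: RWYA

Answer: RWYA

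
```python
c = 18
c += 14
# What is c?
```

Trace:
`c = 18` → c = 18
`c += 14` → c = 32
So c = 32

Answer: 32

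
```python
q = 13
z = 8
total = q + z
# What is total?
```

Trace:
`q = 13` → q = 13
`z = 8` → z = 8
`total = q + z` → total = 21
So total = 21

Answer: 21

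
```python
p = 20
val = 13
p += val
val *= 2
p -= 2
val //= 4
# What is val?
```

Trace:
`p = 20` → p = 20
`val = 13` → val = 13
`p += val` → p = 33
`val *= 2` → val = 26
`p -= 2` → p = 31
`val //= 4` → val = 6
So val = 6

Answer: 6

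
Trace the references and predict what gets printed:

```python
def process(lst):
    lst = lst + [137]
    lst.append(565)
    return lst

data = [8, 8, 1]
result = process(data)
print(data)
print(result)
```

Key concept: rebinding parameter vs mutation.
Step by step:
`data = [8, 8, 1]` → data = [8, 8, 1]
`result = process(data)` → result = [8, 8, 1, 137, 565]
`print(data)` → prints [8, 8, 1]
`print(result)` → prints [8, 8, 1, 137, 565]

Answer:
[8, 8, 1]
[8, 8, 1, 137, 565]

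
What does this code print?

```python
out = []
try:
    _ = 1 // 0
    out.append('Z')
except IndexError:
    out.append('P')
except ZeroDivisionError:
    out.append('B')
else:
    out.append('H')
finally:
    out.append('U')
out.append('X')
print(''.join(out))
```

Execution trace: 'B' (except ZeroDivisionError) → 'U' (finally) → 'X' (after the try/except). Output: BUX

Answer: BUX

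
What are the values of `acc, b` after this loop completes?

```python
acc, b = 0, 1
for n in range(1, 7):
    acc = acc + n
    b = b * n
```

Sum and factorial of 1 to 6
`acc, b` takes the values: (0, 1) → (1, 1) → (3, 1) → (3, 2) → (6, 2) → (6, 6) → (10, 6) → (10, 24) → (15, 24) → (15, 120) → (21, 120) → (21, 720)

Answer: 21, 720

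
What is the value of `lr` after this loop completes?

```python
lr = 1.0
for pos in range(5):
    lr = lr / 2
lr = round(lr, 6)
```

Halving LR 5 times: 1 / 2^5
`lr` takes the values: 1.0 → 0.5 → 0.25 → 0.125 → 0.0625 → 0.03125

Answer: 0.03125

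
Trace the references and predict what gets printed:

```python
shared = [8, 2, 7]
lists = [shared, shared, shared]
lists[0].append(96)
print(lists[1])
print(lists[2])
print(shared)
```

Key concept: list of same reference.
Step by step:
`shared = [8, 2, 7]` → shared = [8, 2, 7]
`lists = [shared, shared, shared]` → lists = [[8, 2, 7], [8, 2, 7], [8, 2, 7]]
`lists[0].append(96)` → shared = [8, 2, 7, 96]; lists = [[8, 2, 7, 96], [8, 2, 7, 96], [8, 2, 7, 96]]
`print(lists[1])` → prints [8, 2, 7, 96]
`print(lists[2])` → prints [8, 2, 7, 96]
`print(shared)` → prints [8, 2, 7, 96]

Answer:
[8, 2, 7, 96]
[8, 2, 7, 96]
[8, 2, 7, 96]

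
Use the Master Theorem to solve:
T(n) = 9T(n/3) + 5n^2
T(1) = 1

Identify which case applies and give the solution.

a=9, b=3, f(n)=5n^2. log_3(9) = 2. Since c=2 = 2, Case 2 applies: T(n) = Θ(n^log_b(a) · log n) = O(n^2 log n).

Answer: O(n^2 log n) - Case 2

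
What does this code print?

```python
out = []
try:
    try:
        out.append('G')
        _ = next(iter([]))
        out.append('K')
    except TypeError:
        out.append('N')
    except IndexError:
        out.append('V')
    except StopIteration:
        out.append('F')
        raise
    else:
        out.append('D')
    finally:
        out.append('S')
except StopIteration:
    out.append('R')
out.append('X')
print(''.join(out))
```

Execution trace: 'G' (inner try body) → 'F' (inner except StopIteration) → 'S' (inner finally) → 'R' (outer except StopIteration) → 'X' (after the try/except). Output: GFSRX

Answer: GFSRX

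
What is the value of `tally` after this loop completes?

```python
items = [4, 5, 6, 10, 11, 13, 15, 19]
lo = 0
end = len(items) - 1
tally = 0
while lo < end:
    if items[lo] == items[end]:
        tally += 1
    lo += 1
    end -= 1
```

Count matching pairs from ends
`tally` takes the values: 0

Answer: 0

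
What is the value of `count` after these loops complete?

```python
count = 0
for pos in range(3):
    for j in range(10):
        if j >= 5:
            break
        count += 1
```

Inner breaks at 5, outer runs 3 times
`count` takes the values: 0 → 1 → 2 → 3 → 4 → 5 → 6 → 7 → 8 → 9 → 10 → 11 → 12 → 13 → 14 → 15

Answer: 15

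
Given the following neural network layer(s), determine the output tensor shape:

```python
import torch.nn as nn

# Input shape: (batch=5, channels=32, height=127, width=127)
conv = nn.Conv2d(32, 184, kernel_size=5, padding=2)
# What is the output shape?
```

Input: (5, 32, 127, 127) -> Output: (5, 184, 127, 127)

Answer: (5, 184, 127, 127)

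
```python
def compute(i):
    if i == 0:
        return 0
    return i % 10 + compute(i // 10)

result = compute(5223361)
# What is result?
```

Sum of digits of 5223361: 1 + 6 + 3 + 3 + 2 + 2 + 5 = 22

Answer: 22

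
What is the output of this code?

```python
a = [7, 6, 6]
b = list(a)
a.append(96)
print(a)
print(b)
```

Key concept: list() constructor creates copy.
Step by step:
`a = [7, 6, 6]` → a = [7, 6, 6]
`b = list(a)` → b = [7, 6, 6]
`a.append(96)` → a = [7, 6, 6, 96]
`print(a)` → prints [7, 6, 6, 96]
`print(b)` → prints [7, 6, 6]

Answer:
[7, 6, 6, 96]
[7, 6, 6]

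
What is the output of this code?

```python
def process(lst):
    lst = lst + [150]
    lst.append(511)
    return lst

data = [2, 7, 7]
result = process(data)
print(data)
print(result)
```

Key concept: rebinding parameter vs mutation.
Step by step:
`data = [2, 7, 7]` → data = [2, 7, 7]
`result = process(data)` → result = [2, 7, 7, 150, 511]
`print(data)` → prints [2, 7, 7]
`print(result)` → prints [2, 7, 7, 150, 511]

Answer:
[2, 7, 7]
[2, 7, 7, 150, 511]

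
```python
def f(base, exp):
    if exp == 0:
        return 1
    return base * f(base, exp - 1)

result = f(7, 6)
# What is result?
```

f(7, 6) = 7 * 7 * 7 * 7 * 7 * 7 = 117649

Answer: 117649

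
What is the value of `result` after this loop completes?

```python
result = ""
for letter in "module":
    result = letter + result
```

Reverse 'module'
`result` takes the values: "" → "m" → "om" → "dom" → "udom" → "ludom" → "eludom"

Answer: "eludom"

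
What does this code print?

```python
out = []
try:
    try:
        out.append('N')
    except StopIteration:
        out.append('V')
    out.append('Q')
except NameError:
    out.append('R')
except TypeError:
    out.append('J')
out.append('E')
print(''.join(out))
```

Execution trace: 'N' (inner try body, no exception) → 'Q' (try body, no exception) → 'E' (after the try/except). Output: NQE

Answer: NQE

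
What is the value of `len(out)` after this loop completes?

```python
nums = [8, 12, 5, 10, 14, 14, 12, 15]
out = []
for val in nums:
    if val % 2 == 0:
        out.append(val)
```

Count even numbers in [8, 12, 5, 10, 14, 14, 12, 15]
`out` takes the values: [] → [8] → [8, 12] → [8, 12, 10] → [8, 12, 10, 14] → [8, 12, 10, 14, 14] → [8, 12, 10, 14, 14, 12]
So `len(out)` = 6

Answer: 6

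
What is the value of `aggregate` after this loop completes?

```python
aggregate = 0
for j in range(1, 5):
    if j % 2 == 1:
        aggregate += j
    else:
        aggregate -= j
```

Add odd, subtract even
`aggregate` takes the values: 0 → 1 → -1 → 2 → -2

Answer: -2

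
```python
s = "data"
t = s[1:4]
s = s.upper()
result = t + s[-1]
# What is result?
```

Trace:
`s = "data"` → s = 'data'
`t = s[1:4]` → t = 'ata'
`s = s.upper()` → s = 'DATA'
`result = t + s[-1]` → result = 'ataA'
So result = 'ataA'

Answer: 'ataA'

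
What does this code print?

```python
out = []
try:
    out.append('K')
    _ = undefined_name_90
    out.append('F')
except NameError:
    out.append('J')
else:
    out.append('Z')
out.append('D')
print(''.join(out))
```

Execution trace: 'K' (try body) → 'J' (except NameError) → 'D' (after the try/except). Output: KJD

Answer: KJD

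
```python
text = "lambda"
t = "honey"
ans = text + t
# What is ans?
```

Trace:
`text = "lambda"` → text = 'lambda'
`t = "honey"` → t = 'honey'
`ans = text + t` → ans = 'lambdahoney'
So ans = 'lambdahoney'

Answer: 'lambdahoney'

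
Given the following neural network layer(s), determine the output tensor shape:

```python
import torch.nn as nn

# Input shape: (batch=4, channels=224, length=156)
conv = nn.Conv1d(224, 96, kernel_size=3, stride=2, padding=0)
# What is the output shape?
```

Input: (4, 224, 156) -> Output: (4, 96, 77)

Answer: (4, 96, 77)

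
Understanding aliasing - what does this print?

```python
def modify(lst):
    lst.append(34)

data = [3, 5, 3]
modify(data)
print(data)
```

Key concept: function modifies passed list.
Step by step:
`data = [3, 5, 3]` → data = [3, 5, 3]
`modify(data)` → data = [3, 5, 3, 34]
`print(data)` → prints [3, 5, 3, 34]

Answer: [3, 5, 3, 34]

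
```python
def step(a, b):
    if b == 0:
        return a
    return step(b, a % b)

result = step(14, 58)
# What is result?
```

step(14, 58) -> step(58, 14) -> step(14, 2) -> step(2, 0) -> 2

Answer: 2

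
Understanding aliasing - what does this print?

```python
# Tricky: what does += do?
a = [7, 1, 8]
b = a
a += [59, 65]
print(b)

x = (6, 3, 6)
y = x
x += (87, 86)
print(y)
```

Key concept: += behavior differs for mutable vs immutable.
Step by step:
`a = [7, 1, 8]` → a = [7, 1, 8]
`b = a` → b = [7, 1, 8] (same object as a)
`a += [59, 65]` → a = [7, 1, 8, 59, 65] (same object as b); b = [7, 1, 8, 59, 65] (same object as a)
`print(b)` → prints [7, 1, 8, 59, 65]
`x = (6, 3, 6)` → x = (6, 3, 6)
`y = x` → y = (6, 3, 6)
`x += (87, 86)` → x = (6, 3, 6, 87, 86)
`print(y)` → prints (6, 3, 6)

Answer:
[7, 1, 8, 59, 65]
(6, 3, 6)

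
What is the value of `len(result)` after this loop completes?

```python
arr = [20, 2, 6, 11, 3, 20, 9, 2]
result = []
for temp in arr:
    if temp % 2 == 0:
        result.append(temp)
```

Count even numbers in [20, 2, 6, 11, 3, 20, 9, 2]
`result` takes the values: [] → [20] → [20, 2] → [20, 2, 6] → [20, 2, 6, 20] → [20, 2, 6, 20, 2]
So `len(result)` = 5

Answer: 5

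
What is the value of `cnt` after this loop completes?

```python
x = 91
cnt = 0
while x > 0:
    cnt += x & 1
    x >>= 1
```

Count set bits in 91 (binary: 0b1011011)
`cnt` takes the values: 0 → 1 → 2 → 3 → 4 → 5

Answer: 5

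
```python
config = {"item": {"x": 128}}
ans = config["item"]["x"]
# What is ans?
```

Trace:
`config = {"item": {"x": 128}}` → config = {'item': {'x': 128}}
`ans = config["item"]["x"]` → ans = 128
So ans = 128

Answer: 128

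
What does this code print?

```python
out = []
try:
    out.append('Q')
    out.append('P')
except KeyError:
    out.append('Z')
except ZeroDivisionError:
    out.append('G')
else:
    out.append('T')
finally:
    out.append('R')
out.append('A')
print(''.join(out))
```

Execution trace: 'Q' (try body) → 'P' (try body, no exception) → 'T' (else) → 'R' (finally) → 'A' (after the try/except). Output: QPTRA

Answer: QPTRA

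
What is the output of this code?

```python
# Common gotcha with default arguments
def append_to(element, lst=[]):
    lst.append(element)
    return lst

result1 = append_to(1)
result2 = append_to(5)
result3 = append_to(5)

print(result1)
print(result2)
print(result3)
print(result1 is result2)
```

Key concept: mutable default argument gotcha.
Step by step:
`result1 = append_to(1)` → result1 = [1]
`result2 = append_to(5)` → result1 = [1, 5] (same object as result2); result2 = [1, 5] (same object as result1)
`result3 = append_to(5)` → result1 = [1, 5, 5] (same object as result2, result3); result2 = [1, 5, 5] (same object as result1, result3); result3 = [1, 5, 5] (same object as result1, result2)
`print(result1)` → prints [1, 5, 5]
`print(result2)` → prints [1, 5, 5]
`print(result3)` → prints [1, 5, 5]
`print(result1 is result2)` → prints True

Answer:
[1, 5, 5]
[1, 5, 5]
[1, 5, 5]
True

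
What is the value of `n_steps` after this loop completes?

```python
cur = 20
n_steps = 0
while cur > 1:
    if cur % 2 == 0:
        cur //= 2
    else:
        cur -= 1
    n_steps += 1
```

Steps to reduce 20 to 1
`n_steps` takes the values: 0 → 1 → 2 → 3 → 4 → 5

Answer: 5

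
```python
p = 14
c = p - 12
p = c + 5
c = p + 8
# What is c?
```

Trace:
`p = 14` → p = 14
`c = p - 12` → c = 2
`p = c + 5` → p = 7
`c = p + 8` → c = 15
So c = 15

Answer: 15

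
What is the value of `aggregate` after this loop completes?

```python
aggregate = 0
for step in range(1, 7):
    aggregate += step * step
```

Sum of squares 1² to 6² = 91
`aggregate` takes the values: 0 → 1 → 5 → 14 → 30 → 55 → 91

Answer: 91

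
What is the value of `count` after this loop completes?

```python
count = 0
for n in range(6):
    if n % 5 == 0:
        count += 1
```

Count numbers divisible by 5 in range(6)
`count` takes the values: 0 → 1 → 2

Answer: 2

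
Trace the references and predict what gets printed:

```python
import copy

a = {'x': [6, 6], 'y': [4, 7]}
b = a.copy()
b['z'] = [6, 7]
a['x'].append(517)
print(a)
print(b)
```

Key concept: shallow copy of dict with mutable values.
Step by step:
`a = {'x': [6, 6], 'y': [4, 7]}` → a = {'x': [6, 6], 'y': [4, 7]}
`b = a.copy()` → b = {'x': [6, 6], 'y': [4, 7]}
`b['z'] = [6, 7]` → b = {'x': [6, 6], 'y': [4, 7], 'z': [6, 7]}
`a['x'].append(517)` → a = {'x': [6, 6, 517], 'y': [4, 7]}; b = {'x': [6, 6, 517], 'y': [4, 7], 'z': [6, 7]}
`print(a)` → prints {'x': [6, 6, 517], 'y': [4, 7]}
`print(b)` → prints {'x': [6, 6, 517], 'y': [4, 7], 'z': [6, 7]}

Answer:
{'x': [6, 6, 517], 'y': [4, 7]}
{'x': [6, 6, 517], 'y': [4, 7], 'z': [6, 7]}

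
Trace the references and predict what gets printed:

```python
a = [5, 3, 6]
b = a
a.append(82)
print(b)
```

Key concept: basic list aliasing.
Step by step:
`a = [5, 3, 6]` → a = [5, 3, 6]
`b = a` → b = [5, 3, 6] (same object as a)
`a.append(82)` → a = [5, 3, 6, 82] (same object as b); b = [5, 3, 6, 82] (same object as a)
`print(b)` → prints [5, 3, 6, 82]

Answer: [5, 3, 6, 82]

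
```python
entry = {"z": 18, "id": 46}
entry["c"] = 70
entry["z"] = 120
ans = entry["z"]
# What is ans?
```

Trace:
`entry = {"z": 18, "id": 46}` → entry = {'z': 18, 'id': 46}
`entry["c"] = 70` → entry = {'z': 18, 'id': 46, 'c': 70}
`entry["z"] = 120` → entry = {'z': 120, 'id': 46, 'c': 70}
`ans = entry["z"]` → ans = 120
So ans = 120

Answer: 120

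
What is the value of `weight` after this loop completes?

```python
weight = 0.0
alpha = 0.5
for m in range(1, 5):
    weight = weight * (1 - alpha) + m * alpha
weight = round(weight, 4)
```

Moving average with lr=0.5
`weight` takes the values: 0.0 → 0.5 → 1.25 → 2.125 → 3.0625

Answer: 3.0625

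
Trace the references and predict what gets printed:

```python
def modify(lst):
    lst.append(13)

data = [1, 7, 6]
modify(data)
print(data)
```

Key concept: function modifies passed list.
Step by step:
`data = [1, 7, 6]` → data = [1, 7, 6]
`modify(data)` → data = [1, 7, 6, 13]
`print(data)` → prints [1, 7, 6, 13]

Answer: [1, 7, 6, 13]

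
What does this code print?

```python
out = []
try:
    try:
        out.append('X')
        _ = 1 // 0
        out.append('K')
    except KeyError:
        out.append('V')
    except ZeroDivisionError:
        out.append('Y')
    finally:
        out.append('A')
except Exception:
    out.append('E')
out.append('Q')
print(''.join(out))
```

Execution trace: 'X' (inner try body) → 'Y' (inner except ZeroDivisionError) → 'A' (inner finally) → 'Q' (after the try/except). Output: XYAQ

Answer: XYAQ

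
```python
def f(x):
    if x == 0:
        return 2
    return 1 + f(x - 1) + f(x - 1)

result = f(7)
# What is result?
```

f(x) = 1 + 2·f(x-1), f(0)=2. Closed form: (2+1)·2^7 - 1 = 383.

Answer: 383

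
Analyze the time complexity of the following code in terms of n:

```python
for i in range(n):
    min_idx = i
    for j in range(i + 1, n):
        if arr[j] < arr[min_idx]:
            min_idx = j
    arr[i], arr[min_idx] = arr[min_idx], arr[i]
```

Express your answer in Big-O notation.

This is Selection sort. Time complexity: O(n²).

Answer: O(n²)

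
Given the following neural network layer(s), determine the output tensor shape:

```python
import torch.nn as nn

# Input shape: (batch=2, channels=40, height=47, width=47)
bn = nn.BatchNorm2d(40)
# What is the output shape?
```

Input: (2, 40, 47, 47) -> Output: (2, 40, 47, 47)

Answer: (2, 40, 47, 47)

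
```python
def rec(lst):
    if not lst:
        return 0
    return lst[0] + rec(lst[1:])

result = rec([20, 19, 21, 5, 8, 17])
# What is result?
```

20 + 19 + 21 + 5 + 8 + 17 + 0 = 90

Answer: 90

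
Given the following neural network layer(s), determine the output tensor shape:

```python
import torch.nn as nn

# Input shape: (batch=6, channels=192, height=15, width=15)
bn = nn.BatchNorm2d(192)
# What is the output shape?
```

Input: (6, 192, 15, 15) -> Output: (6, 192, 15, 15)

Answer: (6, 192, 15, 15)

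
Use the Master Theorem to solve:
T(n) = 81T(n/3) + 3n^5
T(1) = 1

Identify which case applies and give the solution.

a=81, b=3, f(n)=3n^5. log_3(81) = 4. Since c=5 > 4 and the regularity condition holds (81(n/3)^5 = (81/3^5)n^5 with 81/3^5 < 1), Case 3 applies: T(n) = Θ(f(n)) = O(n^5).

Answer: O(n^5) - Case 3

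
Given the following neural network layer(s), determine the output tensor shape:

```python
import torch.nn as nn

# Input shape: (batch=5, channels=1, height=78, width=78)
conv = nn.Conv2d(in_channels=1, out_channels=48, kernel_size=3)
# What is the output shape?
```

Input: (5, 1, 78, 78) -> Output: (5, 48, 76, 76)

Answer: (5, 48, 76, 76)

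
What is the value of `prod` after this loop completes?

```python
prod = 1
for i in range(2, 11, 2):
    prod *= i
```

Product of even numbers 2 to 10
`prod` takes the values: 1 → 2 → 8 → 48 → 384 → 3840

Answer: 3840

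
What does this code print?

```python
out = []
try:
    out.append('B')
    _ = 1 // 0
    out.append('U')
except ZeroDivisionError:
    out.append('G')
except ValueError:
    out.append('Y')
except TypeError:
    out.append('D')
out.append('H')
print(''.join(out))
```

Execution trace: 'B' (try body) → 'G' (except ZeroDivisionError) → 'H' (after the try/except). Output: BGH

Answer: BGH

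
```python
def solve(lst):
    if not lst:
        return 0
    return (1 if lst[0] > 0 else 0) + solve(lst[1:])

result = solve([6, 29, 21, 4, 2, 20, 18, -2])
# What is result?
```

Count of positive elements in [6, 29, 21, 4, 2, 20, 18, -2] = 7

Answer: 7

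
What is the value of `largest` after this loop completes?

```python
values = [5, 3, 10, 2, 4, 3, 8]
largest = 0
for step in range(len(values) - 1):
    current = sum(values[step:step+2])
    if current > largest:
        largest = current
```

Max sum of 2-element window in [5, 3, 10, 2, 4, 3, 8]
`largest` takes the values: 0 → 8 → 13

Answer: 13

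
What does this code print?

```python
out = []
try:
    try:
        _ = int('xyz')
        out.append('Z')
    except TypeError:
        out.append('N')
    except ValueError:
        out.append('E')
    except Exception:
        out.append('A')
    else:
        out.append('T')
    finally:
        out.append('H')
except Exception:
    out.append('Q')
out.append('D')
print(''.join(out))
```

Execution trace: 'E' (inner except ValueError) → 'H' (inner finally) → 'D' (after the try/except). Output: EHD

Answer: EHD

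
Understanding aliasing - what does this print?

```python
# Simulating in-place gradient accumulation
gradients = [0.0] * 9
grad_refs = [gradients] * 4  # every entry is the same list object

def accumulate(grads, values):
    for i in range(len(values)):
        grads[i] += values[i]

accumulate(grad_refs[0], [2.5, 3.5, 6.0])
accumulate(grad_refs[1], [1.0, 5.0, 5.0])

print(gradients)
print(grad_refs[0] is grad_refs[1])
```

Key concept: gradient accumulation aliasing.
Step by step:
`gradients = [0.0] * 9` → gradients = [0.0, 0.0, 0.0, 0.0, 0.0, 0.0, 0.0, 0.0, 0.0]
`grad_refs = [gradients] * 4` → grad_refs = [[0.0, 0.0, 0.0, 0.0, 0.0, 0.0, 0.0, 0.0, 0.0], [0.0, 0.0, 0.0, 0.0, 0.0, 0.0, 0.0, 0.0, 0.0], [0.0, 0.0, 0.0, 0.0, 0.0, 0.0, 0.0, 0.0, 0.0], [0.0, 0.0, 0.0, 0.0, 0.0, 0.0, 0.0, 0.0, 0.0]]
`accumulate(grad_refs[0], [2.5, 3.5, 6.0])` → gradients = [2.5, 3.5, 6.0, 0.0, 0.0, 0.0, 0.0, 0.0, 0.0]; grad_refs = [[2.5, 3.5, 6.0, 0.0, 0.0, 0.0, 0.0, 0.0, 0.0], [2.5, 3.5, 6.0, 0.0, 0.0, 0.0, 0.0, 0.0, 0.0], [2.5, 3.5, 6.0, 0.0, 0.0, 0.0, 0.0, 0.0, 0.0], [2.5, 3.5, 6.0, 0.0, 0.0, 0.0, 0.0, 0.0, 0.0]]
`accumulate(grad_refs[1], [1.0, 5.0, 5.0])` → gradients = [3.5, 8.5, 11.0, 0.0, 0.0, 0.0, 0.0, 0.0, 0.0]; grad_refs = [[3.5, 8.5, 11.0, 0.0, 0.0, 0.0, 0.0, 0.0, 0.0], [3.5, 8.5, 11.0, 0.0, 0.0, 0.0, 0.0, 0.0, 0.0], [3.5, 8.5, 11.0, 0.0, 0.0, 0.0, 0.0, 0.0, 0.0], [3.5, 8.5, 11.0, 0.0, 0.0, 0.0, 0.0, 0.0, 0.0]]
`print(gradients)` → prints [3.5, 8.5, 11.0, 0.0, 0.0, 0.0, 0.0, 0.0, 0.0]
`print(grad_refs[0] is grad_refs[1])` → prints True

Answer:
[3.5, 8.5, 11.0, 0.0, 0.0, 0.0, 0.0, 0.0, 0.0]
True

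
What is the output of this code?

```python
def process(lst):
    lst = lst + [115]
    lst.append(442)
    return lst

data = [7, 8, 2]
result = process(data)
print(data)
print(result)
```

Key concept: rebinding parameter vs mutation.
Step by step:
`data = [7, 8, 2]` → data = [7, 8, 2]
`result = process(data)` → result = [7, 8, 2, 115, 442]
`print(data)` → prints [7, 8, 2]
`print(result)` → prints [7, 8, 2, 115, 442]

Answer:
[7, 8, 2]
[7, 8, 2, 115, 442]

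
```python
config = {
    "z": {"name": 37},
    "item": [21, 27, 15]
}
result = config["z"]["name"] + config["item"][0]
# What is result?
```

Trace:
`config = { ...` → config = {'z': {'name': 37}, 'item': [21, 27, 15]}
`result = config["z"]["name"] + config["item"][0]` → result = 58
So result = 58

Answer: 58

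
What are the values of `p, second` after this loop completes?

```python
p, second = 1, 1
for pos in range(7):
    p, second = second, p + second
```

Fibonacci: after 7 iterations
`p, second` takes the values: (1, 1) → (1, 2) → (2, 3) → (3, 5) → (5, 8) → (8, 13) → (13, 21) → (21, 34)

Answer: 21, 34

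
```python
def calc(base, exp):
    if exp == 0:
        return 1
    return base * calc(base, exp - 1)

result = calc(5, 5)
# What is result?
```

calc(5, 5) = 5 * 5 * 5 * 5 * 5 = 3125

Answer: 3125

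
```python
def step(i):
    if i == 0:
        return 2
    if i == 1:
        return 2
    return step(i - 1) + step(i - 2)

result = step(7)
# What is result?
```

Build up from base cases: step(0)=2, step(1)=2, step(2)=4, step(3)=6, step(4)=10, step(5)=16, step(6)=26, ..., step(7)=42

Answer: 42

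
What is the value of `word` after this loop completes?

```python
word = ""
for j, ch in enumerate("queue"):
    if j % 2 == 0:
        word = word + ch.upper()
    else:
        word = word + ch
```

Uppercase even positions in 'queue'
`word` takes the values: "" → "Q" → "Qu" → "QuE" → "QuEu" → "QuEuE"

Answer: "QuEuE"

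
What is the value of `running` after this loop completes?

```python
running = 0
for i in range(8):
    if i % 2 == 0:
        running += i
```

Sum of even numbers 0 to 7
`running` takes the values: 0 → 2 → 6 → 12

Answer: 12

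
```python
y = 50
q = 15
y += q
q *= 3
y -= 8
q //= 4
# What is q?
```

Trace:
`y = 50` → y = 50
`q = 15` → q = 15
`y += q` → y = 65
`q *= 3` → q = 45
`y -= 8` → y = 57
`q //= 4` → q = 11
So q = 11

Answer: 11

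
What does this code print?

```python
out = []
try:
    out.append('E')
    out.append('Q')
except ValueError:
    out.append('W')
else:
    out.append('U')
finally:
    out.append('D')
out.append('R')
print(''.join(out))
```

Execution trace: 'E' (try body) → 'Q' (try body, no exception) → 'U' (else) → 'D' (finally) → 'R' (after the try/except). Output: EQUDR

Answer: EQUDR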